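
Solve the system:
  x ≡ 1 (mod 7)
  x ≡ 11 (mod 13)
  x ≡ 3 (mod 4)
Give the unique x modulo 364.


Moduli 7, 13, 4 are pairwise coprime; by CRT there is a unique solution modulo M = 7 · 13 · 4 = 364.
Solve pairwise, accumulating the modulus:
  Start with x ≡ 1 (mod 7).
  Combine with x ≡ 11 (mod 13): since gcd(7, 13) = 1, we get a unique residue mod 91.
    Write x = 1 + 7·t and substitute into x ≡ 11 (mod 13): 7·t ≡ 11 − 1 = 10 (mod 13).
    The inverse of 7 mod 13 is 2 (since 7·2 = 14 = 1·13 + 1), so t ≡ 2·10 = 20 ≡ 7 (mod 13).
    Then x = 1 + 7·7 = 50, valid modulo lcm(7, 13) = 91: x ≡ 50 (mod 91).
  Combine with x ≡ 3 (mod 4): since gcd(91, 4) = 1, we get a unique residue mod 364.
    Write x = 50 + 91·t and substitute into x ≡ 3 (mod 4): 91·t ≡ 3 − 50 = -47 (mod 4).
    Reduce coefficients mod 4: 3·t ≡ 1 (mod 4).
    The inverse of 3 mod 4 is 3 (since 3·3 = 9 = 2·4 + 1), so t ≡ 3·1 = 3 ≡ 3 (mod 4).
    Then x = 50 + 91·3 = 323, valid modulo lcm(91, 4) = 364: x ≡ 323 (mod 364).
Verify: 323 mod 7 = 1 ✓, 323 mod 13 = 11 ✓, 323 mod 4 = 3 ✓.

x ≡ 323 (mod 364).


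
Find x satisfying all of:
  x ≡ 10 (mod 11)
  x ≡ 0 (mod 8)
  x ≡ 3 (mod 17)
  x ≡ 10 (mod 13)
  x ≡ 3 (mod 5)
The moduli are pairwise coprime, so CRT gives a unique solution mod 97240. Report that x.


Product of moduli M = 11 · 8 · 17 · 13 · 5 = 97240.
Merge one congruence at a time:
  Start: x ≡ 10 (mod 11).
  Combine with x ≡ 0 (mod 8); new modulus lcm = 88.
    Write x = 10 + 11·t and substitute into x ≡ 0 (mod 8): 11·t ≡ 0 − 10 = -10 (mod 8).
    Reduce coefficients mod 8: 3·t ≡ 6 (mod 8).
    The inverse of 3 mod 8 is 3 (since 3·3 = 9 = 1·8 + 1), so t ≡ 3·6 = 18 ≡ 2 (mod 8).
    Then x = 10 + 11·2 = 32, valid modulo lcm(11, 8) = 88: x ≡ 32 (mod 88).
  Combine with x ≡ 3 (mod 17); new modulus lcm = 1496.
    Write x = 32 + 88·t and substitute into x ≡ 3 (mod 17): 88·t ≡ 3 − 32 = -29 (mod 17).
    Reduce coefficients mod 17: 3·t ≡ 5 (mod 17).
    The inverse of 3 mod 17 is 6 (since 3·6 = 18 = 1·17 + 1), so t ≡ 6·5 = 30 ≡ 13 (mod 17).
    Then x = 32 + 88·13 = 1176, valid modulo lcm(88, 17) = 1496: x ≡ 1176 (mod 1496).
  Combine with x ≡ 10 (mod 13); new modulus lcm = 19448.
    Write x = 1176 + 1496·t and substitute into x ≡ 10 (mod 13): 1496·t ≡ 10 − 1176 = -1166 (mod 13).
    Reduce coefficients mod 13: 1·t ≡ 4 (mod 13).
    So t ≡ 4 (mod 13).
    Then x = 1176 + 1496·4 = 7160, valid modulo lcm(1496, 13) = 19448: x ≡ 7160 (mod 19448).
  Combine with x ≡ 3 (mod 5); new modulus lcm = 97240.
    Write x = 7160 + 19448·t and substitute into x ≡ 3 (mod 5): 19448·t ≡ 3 − 7160 = -7157 (mod 5).
    Reduce coefficients mod 5: 3·t ≡ 3 (mod 5).
    The inverse of 3 mod 5 is 2 (since 3·2 = 6 = 1·5 + 1), so t ≡ 2·3 = 6 ≡ 1 (mod 5).
    Then x = 7160 + 19448·1 = 26608, valid modulo lcm(19448, 5) = 97240: x ≡ 26608 (mod 97240).
Verify against each original: 26608 mod 11 = 10, 26608 mod 8 = 0, 26608 mod 17 = 3, 26608 mod 13 = 10, 26608 mod 5 = 3.

x ≡ 26608 (mod 97240).


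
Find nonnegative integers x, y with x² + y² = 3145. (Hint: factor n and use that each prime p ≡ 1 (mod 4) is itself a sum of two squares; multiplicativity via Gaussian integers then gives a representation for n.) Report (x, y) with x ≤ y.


Step 1: Factor n = 3145 = 5 · 17 · 37.
Step 2: Check the mod-4 condition on each prime factor: 5 ≡ 1 (mod 4), exponent 1; 17 ≡ 1 (mod 4), exponent 1; 37 ≡ 1 (mod 4), exponent 1.
All primes ≡ 3 (mod 4) appear to even exponent (or don't appear), so by the two-squares theorem n IS expressible as a sum of two squares.
Step 3: Build a representation. Here n = 5 · 17 · 37 is a product of primes ≡ 1 (mod 4). Each prime p ≡ 1 (mod 4) is itself a sum of two squares; find a² by testing p − a² for a perfect square:
  5: 5 − 1² = 4 = 2² ⇒ 5 = 1² + 2².
  17: 17 − 1² = 16 = 4² ⇒ 17 = 1² + 4².
  37: 37 − 1² = 36 = 6² ⇒ 37 = 1² + 6².
  Combine using the Brahmagupta–Fibonacci identity (a² + b²)(c² + d²) = (ac − bd)² + (ad + bc)² = (ac + bd)² + (ad − bc)²:
  5 · 17 = 85: from (1² + 2²)(1² + 4²), take (1·1 − 2·4, 1·4 + 2·1) = (1 − 8, 4 + 2) = (-7, 6); dropping signs (only squares matter) gives (7, 6); check 7² + 6² = 49 + 36 = 85 ✓.
  85 · 37 = 3145: from (7² + 6²)(1² + 6²), take (7·1 − 6·6, 7·6 + 6·1) = (7 − 36, 42 + 6) = (-29, 48); dropping signs (only squares matter) gives (29, 48); check 29² + 48² = 841 + 2304 = 3145 ✓.
Step 4: Order so x ≤ y and verify: 29² + 48² = 841 + 2304 = 3145 = n. ✓

n = 3145 = 29² + 48² (one valid representation with x ≤ y).


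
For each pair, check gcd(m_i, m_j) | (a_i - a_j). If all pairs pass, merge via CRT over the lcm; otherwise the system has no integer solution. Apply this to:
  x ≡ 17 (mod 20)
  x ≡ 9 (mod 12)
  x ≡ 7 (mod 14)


Moduli 20, 12, 14 are not pairwise coprime, so CRT works modulo lcm(m_i) when all pairwise compatibility conditions hold.
Pairwise compatibility: gcd(m_i, m_j) must divide a_i - a_j for every pair.
Merge one congruence at a time:
  Start: x ≡ 17 (mod 20).
  Combine with x ≡ 9 (mod 12): gcd(20, 12) = 4; 9 - 17 = -8, which IS divisible by 4, so compatible.
    Write x = 17 + 20·t and substitute into x ≡ 9 (mod 12): 20·t ≡ 9 − 17 = -8 (mod 12).
    Divide the congruence (and modulus) by g = 4: 5·t ≡ -2 (mod 3).
    Reduce coefficients mod 3: 2·t ≡ 1 (mod 3).
    The inverse of 2 mod 3 is 2 (since 2·2 = 4 = 1·3 + 1), so t ≡ 2·1 = 2 ≡ 2 (mod 3).
    Then x = 17 + 20·2 = 57, valid modulo lcm(20, 12) = 60: x ≡ 57 (mod 60).
  Combine with x ≡ 7 (mod 14): gcd(60, 14) = 2; 7 - 57 = -50, which IS divisible by 2, so compatible.
    Write x = 57 + 60·t and substitute into x ≡ 7 (mod 14): 60·t ≡ 7 − 57 = -50 (mod 14).
    Divide the congruence (and modulus) by g = 2: 30·t ≡ -25 (mod 7).
    Reduce coefficients mod 7: 2·t ≡ 3 (mod 7).
    The inverse of 2 mod 7 is 4 (since 2·4 = 8 = 1·7 + 1), so t ≡ 4·3 = 12 ≡ 5 (mod 7).
    Then x = 57 + 60·5 = 357, valid modulo lcm(60, 14) = 420: x ≡ 357 (mod 420).
Verify: 357 mod 20 = 17, 357 mod 12 = 9, 357 mod 14 = 7.

x ≡ 357 (mod 420).


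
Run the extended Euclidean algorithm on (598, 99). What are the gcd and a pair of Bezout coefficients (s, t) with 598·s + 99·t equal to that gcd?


Euclidean algorithm on (598, 99) — divide until remainder is 0:
  598 = 6 · 99 + 4
  99 = 24 · 4 + 3
  4 = 1 · 3 + 1
  3 = 3 · 1 + 0
gcd(598, 99) = 1.
Track Bezout coefficients alongside the remainders: start with r₀ = 598 = a·1 + b·0 (s = 1, t = 0) and r₁ = 99 = a·0 + b·1 (s = 0, t = 1); each new remainder r_{k+1} = r_{k-1} − q_k·r_k inherits s_{k+1} = s_{k-1} − q_k·s_k, t_{k+1} = t_{k-1} − q_k·t_k, so r_k = a·s_k + b·t_k at every step:
  q = 6: r = 4, s = 1 − 6·0 = 1, t = 0 − 6·1 = -6  (check: 598·1 + 99·(-6) = 4)
  q = 24: r = 3, s = 0 − 24·1 = -24, t = 1 − 24·(-6) = 145  (check: 598·(-24) + 99·145 = 3)
  q = 1: r = 1, s = 1 − 1·(-24) = 25, t = -6 − 1·145 = -151  (check: 598·25 + 99·(-151) = 1)
The row with r = 1 (the gcd) gives the Bezout coefficients s = 25, t = -151.
Result: 598 · (25) + 99 · (-151) = 1.

gcd(598, 99) = 1; s = 25, t = -151 (check: 598·25 + 99·(-151) = 1).


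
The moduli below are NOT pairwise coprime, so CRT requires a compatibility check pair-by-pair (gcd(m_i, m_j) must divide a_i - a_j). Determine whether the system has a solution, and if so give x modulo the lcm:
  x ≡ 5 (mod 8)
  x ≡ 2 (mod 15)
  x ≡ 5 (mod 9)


Moduli 8, 15, 9 are not pairwise coprime, so CRT works modulo lcm(m_i) when all pairwise compatibility conditions hold.
Pairwise compatibility: gcd(m_i, m_j) must divide a_i - a_j for every pair.
Merge one congruence at a time:
  Start: x ≡ 5 (mod 8).
  Combine with x ≡ 2 (mod 15): gcd(8, 15) = 1; 2 - 5 = -3, which IS divisible by 1, so compatible.
    Write x = 5 + 8·t and substitute into x ≡ 2 (mod 15): 8·t ≡ 2 − 5 = -3 (mod 15).
    Reduce coefficients mod 15: 8·t ≡ 12 (mod 15).
    The inverse of 8 mod 15 is 2 (since 8·2 = 16 = 1·15 + 1), so t ≡ 2·12 = 24 ≡ 9 (mod 15).
    Then x = 5 + 8·9 = 77, valid modulo lcm(8, 15) = 120: x ≡ 77 (mod 120).
  Combine with x ≡ 5 (mod 9): gcd(120, 9) = 3; 5 - 77 = -72, which IS divisible by 3, so compatible.
    Write x = 77 + 120·t and substitute into x ≡ 5 (mod 9): 120·t ≡ 5 − 77 = -72 (mod 9).
    Divide the congruence (and modulus) by g = 3: 40·t ≡ -24 (mod 3).
    Reduce coefficients mod 3: 1·t ≡ 0 (mod 3).
    So t ≡ 0 (mod 3).
    Then x = 77 + 120·0 = 77, valid modulo lcm(120, 9) = 360: x ≡ 77 (mod 360).
Verify: 77 mod 8 = 5, 77 mod 15 = 2, 77 mod 9 = 5.

x ≡ 77 (mod 360).


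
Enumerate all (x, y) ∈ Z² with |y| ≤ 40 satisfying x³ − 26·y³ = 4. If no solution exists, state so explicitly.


The equation is x³ - 26y³ = 4. For fixed y, x³ = 26·y³ + 4, so a solution requires the RHS to be a perfect cube.
Strategy: iterate y from -40 to 40, compute RHS = 26·y³ + 4, and check whether it is a (positive or negative) perfect cube.
Check small values of y:
  y = 0: RHS = 4 is not a perfect cube.
  y = 1: RHS = 30 is not a perfect cube.
  y = -1: RHS = -22 is not a perfect cube.
  y = 2: RHS = 212 is not a perfect cube.
  y = -2: RHS = -204 is not a perfect cube.
  y = 3: RHS = 706 is not a perfect cube.
  y = -3: RHS = -698 is not a perfect cube.
Continuing the search up to |y| = 40 finds no solutions either.
No (x, y) in the scanned range satisfies the equation.

No integer solutions with |y| ≤ 40.


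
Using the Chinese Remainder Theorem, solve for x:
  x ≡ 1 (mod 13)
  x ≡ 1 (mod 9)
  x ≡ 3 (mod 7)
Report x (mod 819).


Moduli 13, 9, 7 are pairwise coprime; by CRT there is a unique solution modulo M = 13 · 9 · 7 = 819.
Solve pairwise, accumulating the modulus:
  Start with x ≡ 1 (mod 13).
  Combine with x ≡ 1 (mod 9): since gcd(13, 9) = 1, we get a unique residue mod 117.
    Write x = 1 + 13·t and substitute into x ≡ 1 (mod 9): 13·t ≡ 1 − 1 = 0 (mod 9).
    Reduce coefficients mod 9: 4·t ≡ 0 (mod 9).
    The inverse of 4 mod 9 is 7 (since 4·7 = 28 = 3·9 + 1), so t ≡ 7·0 = 0 ≡ 0 (mod 9).
    Then x = 1 + 13·0 = 1, valid modulo lcm(13, 9) = 117: x ≡ 1 (mod 117).
  Combine with x ≡ 3 (mod 7): since gcd(117, 7) = 1, we get a unique residue mod 819.
    Write x = 1 + 117·t and substitute into x ≡ 3 (mod 7): 117·t ≡ 3 − 1 = 2 (mod 7).
    Reduce coefficients mod 7: 5·t ≡ 2 (mod 7).
    The inverse of 5 mod 7 is 3 (since 5·3 = 15 = 2·7 + 1), so t ≡ 3·2 = 6 ≡ 6 (mod 7).
    Then x = 1 + 117·6 = 703, valid modulo lcm(117, 7) = 819: x ≡ 703 (mod 819).
Verify: 703 mod 13 = 1 ✓, 703 mod 9 = 1 ✓, 703 mod 7 = 3 ✓.

x ≡ 703 (mod 819).


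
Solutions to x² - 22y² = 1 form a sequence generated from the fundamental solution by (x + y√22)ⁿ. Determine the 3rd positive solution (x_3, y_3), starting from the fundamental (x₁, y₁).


Step 1: Find the fundamental solution (x₁, y₁) of x² - 22y² = 1.
  Expand √22 as a continued fraction. a₀ = ⌊√22⌋ = 4; iterate m_{k+1} = d_k·a_k − m_k, d_{k+1} = (22 − m_{k+1}²)/d_k, a_{k+1} = ⌊(a₀ + m_{k+1})/d_{k+1}⌋ (starting m₀ = 0, d₀ = 1), with convergents p_k = a_k·p_{k-1} + p_{k-2}, q_k = a_k·q_{k-1} + q_{k-2} (p₋₁ = 1, q₋₁ = 0):
  k = 0: a₀ = 4; p₀/q₀ = 4/1; p₀² − 22·q₀² = 16 − 22 = -6.
  k = 1: m = 4, d = 6, a = ⌊(4 + 4)/6⌋ = 1; p/q = (1·4 + 1)/(1·1 + 0) = 5/1; p² − 22·q² = 25 − 22 = 3.
  k = 2: m = 2, d = 3, a = ⌊(4 + 2)/3⌋ = 2; p/q = (2·5 + 4)/(2·1 + 1) = 14/3; p² − 22·q² = 196 − 198 = -2.
  k = 3: m = 4, d = 2, a = ⌊(4 + 4)/2⌋ = 4; p/q = (4·14 + 5)/(4·3 + 1) = 61/13; p² − 22·q² = 3721 − 3718 = 3.
  k = 4: m = 4, d = 3, a = ⌊(4 + 4)/3⌋ = 2; p/q = (2·61 + 14)/(2·13 + 3) = 136/29; p² − 22·q² = 18496 − 18502 = -6.
  k = 5: m = 2, d = 6, a = ⌊(4 + 2)/6⌋ = 1; p/q = (1·136 + 61)/(1·29 + 13) = 197/42; p² − 22·q² = 38809 − 38808 = 1.
  The first convergent with p² − 22·q² = 1 gives the fundamental solution (x₁, y₁) = (197, 42).
Step 2: Apply the recurrence (x_{n+1}, y_{n+1}) = (x₁x_n + 22y₁y_n, x₁y_n + y₁x_n) repeatedly.
  From (x_1, y_1) = (197, 42): x_2 = 197·197 + 22·42·42 = 77617; y_2 = 197·42 + 42·197 = 16548.
  From (x_2, y_2) = (77617, 16548): x_3 = 197·77617 + 22·42·16548 = 30580901; y_3 = 197·16548 + 42·77617 = 6519870.
Step 3: Verify x_3² - 22·y_3² = 935191505971801 - 935191505971800 = 1 (should be 1). ✓

(x_1, y_1) = (197, 42); (x_3, y_3) = (30580901, 6519870).


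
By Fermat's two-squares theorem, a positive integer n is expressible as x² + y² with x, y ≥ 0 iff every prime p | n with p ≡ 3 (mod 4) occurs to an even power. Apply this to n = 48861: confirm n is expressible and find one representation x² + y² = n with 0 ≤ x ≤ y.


Step 1: Factor n = 48861 = 3^2 · 61 · 89.
Step 2: Check the mod-4 condition on each prime factor: 3 ≡ 3 (mod 4), exponent 2 (must be even); 61 ≡ 1 (mod 4), exponent 1; 89 ≡ 1 (mod 4), exponent 1.
All primes ≡ 3 (mod 4) appear to even exponent (or don't appear), so by the two-squares theorem n IS expressible as a sum of two squares.
Step 3: Build a representation. Group n = k² · m with k = 3 and m = 61 · 89 = 5429 (a product of primes ≡ 1 (mod 4)); a representation of m scales to one of n via (k·x)² + (k·y)² = k²(x² + y²). Each prime p ≡ 1 (mod 4) is itself a sum of two squares; find a² by testing p − a² for a perfect square:
  61: 61 − 1² = 60, 61 − 2² = 57, 61 − 3² = 52, 61 − 4² = 45, 61 − 5² = 36 = 6² ⇒ 61 = 5² + 6².
  89: 89 − 1² = 88, 89 − 2² = 85, 89 − 3² = 80, 89 − 4² = 73, 89 − 5² = 64 = 8² ⇒ 89 = 5² + 8².
  Combine using the Brahmagupta–Fibonacci identity (a² + b²)(c² + d²) = (ac − bd)² + (ad + bc)² = (ac + bd)² + (ad − bc)²:
  61 · 89 = 5429: from (5² + 6²)(5² + 8²), take (5·5 − 6·8, 5·8 + 6·5) = (25 − 48, 40 + 30) = (-23, 70); dropping signs (only squares matter) gives (23, 70); check 23² + 70² = 529 + 4900 = 5429 ✓.
  Scale by k = 3: (3·23, 3·70) = (69, 210).
Step 4: Order so x ≤ y and verify: 69² + 210² = 4761 + 44100 = 48861 = n. ✓

n = 48861 = 69² + 210² (one valid representation with x ≤ y).


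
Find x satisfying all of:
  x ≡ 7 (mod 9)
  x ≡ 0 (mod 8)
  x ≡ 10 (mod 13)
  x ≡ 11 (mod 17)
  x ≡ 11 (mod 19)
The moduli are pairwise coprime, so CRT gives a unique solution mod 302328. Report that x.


Product of moduli M = 9 · 8 · 13 · 17 · 19 = 302328.
Merge one congruence at a time:
  Start: x ≡ 7 (mod 9).
  Combine with x ≡ 0 (mod 8); new modulus lcm = 72.
    Write x = 7 + 9·t and substitute into x ≡ 0 (mod 8): 9·t ≡ 0 − 7 = -7 (mod 8).
    Reduce coefficients mod 8: 1·t ≡ 1 (mod 8).
    So t ≡ 1 (mod 8).
    Then x = 7 + 9·1 = 16, valid modulo lcm(9, 8) = 72: x ≡ 16 (mod 72).
  Combine with x ≡ 10 (mod 13); new modulus lcm = 936.
    Write x = 16 + 72·t and substitute into x ≡ 10 (mod 13): 72·t ≡ 10 − 16 = -6 (mod 13).
    Reduce coefficients mod 13: 7·t ≡ 7 (mod 13).
    The inverse of 7 mod 13 is 2 (since 7·2 = 14 = 1·13 + 1), so t ≡ 2·7 = 14 ≡ 1 (mod 13).
    Then x = 16 + 72·1 = 88, valid modulo lcm(72, 13) = 936: x ≡ 88 (mod 936).
  Combine with x ≡ 11 (mod 17); new modulus lcm = 15912.
    Write x = 88 + 936·t and substitute into x ≡ 11 (mod 17): 936·t ≡ 11 − 88 = -77 (mod 17).
    Reduce coefficients mod 17: 1·t ≡ 8 (mod 17).
    So t ≡ 8 (mod 17).
    Then x = 88 + 936·8 = 7576, valid modulo lcm(936, 17) = 15912: x ≡ 7576 (mod 15912).
  Combine with x ≡ 11 (mod 19); new modulus lcm = 302328.
    Write x = 7576 + 15912·t and substitute into x ≡ 11 (mod 19): 15912·t ≡ 11 − 7576 = -7565 (mod 19).
    Reduce coefficients mod 19: 9·t ≡ 16 (mod 19).
    The inverse of 9 mod 19 is 17 (since 9·17 = 153 = 8·19 + 1), so t ≡ 17·16 = 272 ≡ 6 (mod 19).
    Then x = 7576 + 15912·6 = 103048, valid modulo lcm(15912, 19) = 302328: x ≡ 103048 (mod 302328).
Verify against each original: 103048 mod 9 = 7, 103048 mod 8 = 0, 103048 mod 13 = 10, 103048 mod 17 = 11, 103048 mod 19 = 11.

x ≡ 103048 (mod 302328).


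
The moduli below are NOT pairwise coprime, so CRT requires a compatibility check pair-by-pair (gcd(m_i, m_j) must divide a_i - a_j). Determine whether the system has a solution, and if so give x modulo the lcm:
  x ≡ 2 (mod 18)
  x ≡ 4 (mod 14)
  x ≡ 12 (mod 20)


Moduli 18, 14, 20 are not pairwise coprime, so CRT works modulo lcm(m_i) when all pairwise compatibility conditions hold.
Pairwise compatibility: gcd(m_i, m_j) must divide a_i - a_j for every pair.
Merge one congruence at a time:
  Start: x ≡ 2 (mod 18).
  Combine with x ≡ 4 (mod 14): gcd(18, 14) = 2; 4 - 2 = 2, which IS divisible by 2, so compatible.
    Write x = 2 + 18·t and substitute into x ≡ 4 (mod 14): 18·t ≡ 4 − 2 = 2 (mod 14).
    Divide the congruence (and modulus) by g = 2: 9·t ≡ 1 (mod 7).
    Reduce coefficients mod 7: 2·t ≡ 1 (mod 7).
    The inverse of 2 mod 7 is 4 (since 2·4 = 8 = 1·7 + 1), so t ≡ 4·1 = 4 ≡ 4 (mod 7).
    Then x = 2 + 18·4 = 74, valid modulo lcm(18, 14) = 126: x ≡ 74 (mod 126).
  Combine with x ≡ 12 (mod 20): gcd(126, 20) = 2; 12 - 74 = -62, which IS divisible by 2, so compatible.
    Write x = 74 + 126·t and substitute into x ≡ 12 (mod 20): 126·t ≡ 12 − 74 = -62 (mod 20).
    Divide the congruence (and modulus) by g = 2: 63·t ≡ -31 (mod 10).
    Reduce coefficients mod 10: 3·t ≡ 9 (mod 10).
    The inverse of 3 mod 10 is 7 (since 3·7 = 21 = 2·10 + 1), so t ≡ 7·9 = 63 ≡ 3 (mod 10).
    Then x = 74 + 126·3 = 452, valid modulo lcm(126, 20) = 1260: x ≡ 452 (mod 1260).
Verify: 452 mod 18 = 2, 452 mod 14 = 4, 452 mod 20 = 12.

x ≡ 452 (mod 1260).


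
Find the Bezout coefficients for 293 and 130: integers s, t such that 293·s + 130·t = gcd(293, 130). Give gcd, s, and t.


Euclidean algorithm on (293, 130) — divide until remainder is 0:
  293 = 2 · 130 + 33
  130 = 3 · 33 + 31
  33 = 1 · 31 + 2
  31 = 15 · 2 + 1
  2 = 2 · 1 + 0
gcd(293, 130) = 1.
Track Bezout coefficients alongside the remainders: start with r₀ = 293 = a·1 + b·0 (s = 1, t = 0) and r₁ = 130 = a·0 + b·1 (s = 0, t = 1); each new remainder r_{k+1} = r_{k-1} − q_k·r_k inherits s_{k+1} = s_{k-1} − q_k·s_k, t_{k+1} = t_{k-1} − q_k·t_k, so r_k = a·s_k + b·t_k at every step:
  q = 2: r = 33, s = 1 − 2·0 = 1, t = 0 − 2·1 = -2  (check: 293·1 + 130·(-2) = 33)
  q = 3: r = 31, s = 0 − 3·1 = -3, t = 1 − 3·(-2) = 7  (check: 293·(-3) + 130·7 = 31)
  q = 1: r = 2, s = 1 − 1·(-3) = 4, t = -2 − 1·7 = -9  (check: 293·4 + 130·(-9) = 2)
  q = 15: r = 1, s = -3 − 15·4 = -63, t = 7 − 15·(-9) = 142  (check: 293·(-63) + 130·142 = 1)
The row with r = 1 (the gcd) gives the Bezout coefficients s = -63, t = 142.
Result: 293 · (-63) + 130 · (142) = 1.

gcd(293, 130) = 1; s = -63, t = 142 (check: 293·(-63) + 130·142 = 1).


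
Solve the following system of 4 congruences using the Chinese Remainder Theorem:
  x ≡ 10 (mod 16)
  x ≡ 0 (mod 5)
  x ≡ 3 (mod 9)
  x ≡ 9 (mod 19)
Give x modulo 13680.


Product of moduli M = 16 · 5 · 9 · 19 = 13680.
Merge one congruence at a time:
  Start: x ≡ 10 (mod 16).
  Combine with x ≡ 0 (mod 5); new modulus lcm = 80.
    Write x = 10 + 16·t and substitute into x ≡ 0 (mod 5): 16·t ≡ 0 − 10 = -10 (mod 5).
    Reduce coefficients mod 5: 1·t ≡ 0 (mod 5).
    So t ≡ 0 (mod 5).
    Then x = 10 + 16·0 = 10, valid modulo lcm(16, 5) = 80: x ≡ 10 (mod 80).
  Combine with x ≡ 3 (mod 9); new modulus lcm = 720.
    Write x = 10 + 80·t and substitute into x ≡ 3 (mod 9): 80·t ≡ 3 − 10 = -7 (mod 9).
    Reduce coefficients mod 9: 8·t ≡ 2 (mod 9).
    The inverse of 8 mod 9 is 8 (since 8·8 = 64 = 7·9 + 1), so t ≡ 8·2 = 16 ≡ 7 (mod 9).
    Then x = 10 + 80·7 = 570, valid modulo lcm(80, 9) = 720: x ≡ 570 (mod 720).
  Combine with x ≡ 9 (mod 19); new modulus lcm = 13680.
    Write x = 570 + 720·t and substitute into x ≡ 9 (mod 19): 720·t ≡ 9 − 570 = -561 (mod 19).
    Reduce coefficients mod 19: 17·t ≡ 9 (mod 19).
    The inverse of 17 mod 19 is 9 (since 17·9 = 153 = 8·19 + 1), so t ≡ 9·9 = 81 ≡ 5 (mod 19).
    Then x = 570 + 720·5 = 4170, valid modulo lcm(720, 19) = 13680: x ≡ 4170 (mod 13680).
Verify against each original: 4170 mod 16 = 10, 4170 mod 5 = 0, 4170 mod 9 = 3, 4170 mod 19 = 9.

x ≡ 4170 (mod 13680).


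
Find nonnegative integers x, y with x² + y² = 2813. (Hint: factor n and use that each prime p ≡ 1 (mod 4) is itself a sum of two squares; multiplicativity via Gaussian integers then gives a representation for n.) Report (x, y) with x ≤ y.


Step 1: Factor n = 2813 = 29 · 97.
Step 2: Check the mod-4 condition on each prime factor: 29 ≡ 1 (mod 4), exponent 1; 97 ≡ 1 (mod 4), exponent 1.
All primes ≡ 3 (mod 4) appear to even exponent (or don't appear), so by the two-squares theorem n IS expressible as a sum of two squares.
Step 3: Build a representation. Here n = 29 · 97 is a product of primes ≡ 1 (mod 4). Each prime p ≡ 1 (mod 4) is itself a sum of two squares; find a² by testing p − a² for a perfect square:
  29: 29 − 1² = 28, 29 − 2² = 25 = 5² ⇒ 29 = 2² + 5².
  97: 97 − 1² = 96, 97 − 2² = 93, 97 − 3² = 88, 97 − 4² = 81 = 9² ⇒ 97 = 4² + 9².
  Combine using the Brahmagupta–Fibonacci identity (a² + b²)(c² + d²) = (ac − bd)² + (ad + bc)² = (ac + bd)² + (ad − bc)²:
  29 · 97 = 2813: from (2² + 5²)(4² + 9²), take (2·4 − 5·9, 2·9 + 5·4) = (8 − 45, 18 + 20) = (-37, 38); dropping signs (only squares matter) gives (37, 38); check 37² + 38² = 1369 + 1444 = 2813 ✓.
Step 4: Order so x ≤ y and verify: 37² + 38² = 1369 + 1444 = 2813 = n. ✓

n = 2813 = 37² + 38² (one valid representation with x ≤ y).


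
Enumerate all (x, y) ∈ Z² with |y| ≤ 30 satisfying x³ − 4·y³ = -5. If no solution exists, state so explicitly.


The equation is x³ - 4y³ = -5. For fixed y, x³ = 4·y³ − 5, so a solution requires the RHS to be a perfect cube.
Strategy: iterate y from -30 to 30, compute RHS = 4·y³ − 5, and check whether it is a (positive or negative) perfect cube.
Check small values of y:
  y = 0: RHS = -5 is not a perfect cube.
  y = 1: RHS = -1 = (-1)³ ⇒ x = -1 works.
  y = -1: RHS = -9 is not a perfect cube.
  y = 2: RHS = 27 = (3)³ ⇒ x = 3 works.
  y = -2: RHS = -37 is not a perfect cube.
  y = 3: RHS = 103 is not a perfect cube.
  y = -3: RHS = -113 is not a perfect cube.
Continuing the search up to |y| = 30 finds no further solutions beyond those listed.
Collected solutions: (-1, 1), (3, 2).

Solutions (with |y| ≤ 30): (-1, 1), (3, 2).


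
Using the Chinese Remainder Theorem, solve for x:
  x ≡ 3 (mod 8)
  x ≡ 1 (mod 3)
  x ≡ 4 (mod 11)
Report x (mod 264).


Moduli 8, 3, 11 are pairwise coprime; by CRT there is a unique solution modulo M = 8 · 3 · 11 = 264.
Solve pairwise, accumulating the modulus:
  Start with x ≡ 3 (mod 8).
  Combine with x ≡ 1 (mod 3): since gcd(8, 3) = 1, we get a unique residue mod 24.
    Write x = 3 + 8·t and substitute into x ≡ 1 (mod 3): 8·t ≡ 1 − 3 = -2 (mod 3).
    Reduce coefficients mod 3: 2·t ≡ 1 (mod 3).
    The inverse of 2 mod 3 is 2 (since 2·2 = 4 = 1·3 + 1), so t ≡ 2·1 = 2 ≡ 2 (mod 3).
    Then x = 3 + 8·2 = 19, valid modulo lcm(8, 3) = 24: x ≡ 19 (mod 24).
  Combine with x ≡ 4 (mod 11): since gcd(24, 11) = 1, we get a unique residue mod 264.
    Write x = 19 + 24·t and substitute into x ≡ 4 (mod 11): 24·t ≡ 4 − 19 = -15 (mod 11).
    Reduce coefficients mod 11: 2·t ≡ 7 (mod 11).
    The inverse of 2 mod 11 is 6 (since 2·6 = 12 = 1·11 + 1), so t ≡ 6·7 = 42 ≡ 9 (mod 11).
    Then x = 19 + 24·9 = 235, valid modulo lcm(24, 11) = 264: x ≡ 235 (mod 264).
Verify: 235 mod 8 = 3 ✓, 235 mod 3 = 1 ✓, 235 mod 11 = 4 ✓.

x ≡ 235 (mod 264).


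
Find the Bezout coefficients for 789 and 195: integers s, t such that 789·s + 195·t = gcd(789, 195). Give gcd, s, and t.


Euclidean algorithm on (789, 195) — divide until remainder is 0:
  789 = 4 · 195 + 9
  195 = 21 · 9 + 6
  9 = 1 · 6 + 3
  6 = 2 · 3 + 0
gcd(789, 195) = 3.
Track Bezout coefficients alongside the remainders: start with r₀ = 789 = a·1 + b·0 (s = 1, t = 0) and r₁ = 195 = a·0 + b·1 (s = 0, t = 1); each new remainder r_{k+1} = r_{k-1} − q_k·r_k inherits s_{k+1} = s_{k-1} − q_k·s_k, t_{k+1} = t_{k-1} − q_k·t_k, so r_k = a·s_k + b·t_k at every step:
  q = 4: r = 9, s = 1 − 4·0 = 1, t = 0 − 4·1 = -4  (check: 789·1 + 195·(-4) = 9)
  q = 21: r = 6, s = 0 − 21·1 = -21, t = 1 − 21·(-4) = 85  (check: 789·(-21) + 195·85 = 6)
  q = 1: r = 3, s = 1 − 1·(-21) = 22, t = -4 − 1·85 = -89  (check: 789·22 + 195·(-89) = 3)
The row with r = 3 (the gcd) gives the Bezout coefficients s = 22, t = -89.
Result: 789 · (22) + 195 · (-89) = 3.

gcd(789, 195) = 3; s = 22, t = -89 (check: 789·22 + 195·(-89) = 3).


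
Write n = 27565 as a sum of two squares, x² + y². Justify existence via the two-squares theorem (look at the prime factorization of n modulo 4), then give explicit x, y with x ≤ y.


Step 1: Factor n = 27565 = 5 · 37 · 149.
Step 2: Check the mod-4 condition on each prime factor: 5 ≡ 1 (mod 4), exponent 1; 37 ≡ 1 (mod 4), exponent 1; 149 ≡ 1 (mod 4), exponent 1.
All primes ≡ 3 (mod 4) appear to even exponent (or don't appear), so by the two-squares theorem n IS expressible as a sum of two squares.
Step 3: Build a representation. Here n = 5 · 37 · 149 is a product of primes ≡ 1 (mod 4). Each prime p ≡ 1 (mod 4) is itself a sum of two squares; find a² by testing p − a² for a perfect square:
  5: 5 − 1² = 4 = 2² ⇒ 5 = 1² + 2².
  37: 37 − 1² = 36 = 6² ⇒ 37 = 1² + 6².
  149: 149 − 1² = 148, 149 − 2² = 145, 149 − 3² = 140, 149 − 4² = 133, 149 − 5² = 124, 149 − 6² = 113, 149 − 7² = 100 = 10² ⇒ 149 = 7² + 10².
  Combine using the Brahmagupta–Fibonacci identity (a² + b²)(c² + d²) = (ac − bd)² + (ad + bc)² = (ac + bd)² + (ad − bc)²:
  5 · 37 = 185: from (1² + 2²)(1² + 6²), take (1·1 − 2·6, 1·6 + 2·1) = (1 − 12, 6 + 2) = (-11, 8); dropping signs (only squares matter) gives (11, 8); check 11² + 8² = 121 + 64 = 185 ✓.
  185 · 149 = 27565: from (11² + 8²)(7² + 10²), take (11·7 − 8·10, 11·10 + 8·7) = (77 − 80, 110 + 56) = (-3, 166); dropping signs (only squares matter) gives (3, 166); check 3² + 166² = 9 + 27556 = 27565 ✓.
Step 4: Order so x ≤ y and verify: 3² + 166² = 9 + 27556 = 27565 = n. ✓

n = 27565 = 3² + 166² (one valid representation with x ≤ y).


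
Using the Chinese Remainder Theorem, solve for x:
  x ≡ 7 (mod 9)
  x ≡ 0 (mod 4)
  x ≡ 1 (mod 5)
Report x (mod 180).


Moduli 9, 4, 5 are pairwise coprime; by CRT there is a unique solution modulo M = 9 · 4 · 5 = 180.
Solve pairwise, accumulating the modulus:
  Start with x ≡ 7 (mod 9).
  Combine with x ≡ 0 (mod 4): since gcd(9, 4) = 1, we get a unique residue mod 36.
    Write x = 7 + 9·t and substitute into x ≡ 0 (mod 4): 9·t ≡ 0 − 7 = -7 (mod 4).
    Reduce coefficients mod 4: 1·t ≡ 1 (mod 4).
    So t ≡ 1 (mod 4).
    Then x = 7 + 9·1 = 16, valid modulo lcm(9, 4) = 36: x ≡ 16 (mod 36).
  Combine with x ≡ 1 (mod 5): since gcd(36, 5) = 1, we get a unique residue mod 180.
    Write x = 16 + 36·t and substitute into x ≡ 1 (mod 5): 36·t ≡ 1 − 16 = -15 (mod 5).
    Reduce coefficients mod 5: 1·t ≡ 0 (mod 5).
    So t ≡ 0 (mod 5).
    Then x = 16 + 36·0 = 16, valid modulo lcm(36, 5) = 180: x ≡ 16 (mod 180).
Verify: 16 mod 9 = 7 ✓, 16 mod 4 = 0 ✓, 16 mod 5 = 1 ✓.

x ≡ 16 (mod 180).


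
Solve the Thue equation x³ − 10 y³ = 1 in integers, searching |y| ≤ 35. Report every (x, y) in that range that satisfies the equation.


The equation is x³ - 10y³ = 1. For fixed y, x³ = 10·y³ + 1, so a solution requires the RHS to be a perfect cube.
Strategy: iterate y from -35 to 35, compute RHS = 10·y³ + 1, and check whether it is a (positive or negative) perfect cube.
Check small values of y:
  y = 0: RHS = 1 = (1)³ ⇒ x = 1 works.
  y = 1: RHS = 11 is not a perfect cube.
  y = -1: RHS = -9 is not a perfect cube.
  y = 2: RHS = 81 is not a perfect cube.
  y = -2: RHS = -79 is not a perfect cube.
  y = 3: RHS = 271 is not a perfect cube.
  y = -3: RHS = -269 is not a perfect cube.
Continuing the search up to |y| = 35 finds no further solutions beyond those listed.
Collected solutions: (1, 0).

Solutions (with |y| ≤ 35): (1, 0).


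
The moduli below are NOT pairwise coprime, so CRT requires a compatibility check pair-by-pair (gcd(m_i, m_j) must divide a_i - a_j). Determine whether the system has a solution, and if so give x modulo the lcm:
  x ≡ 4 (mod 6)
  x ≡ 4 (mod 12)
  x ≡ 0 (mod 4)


Moduli 6, 12, 4 are not pairwise coprime, so CRT works modulo lcm(m_i) when all pairwise compatibility conditions hold.
Pairwise compatibility: gcd(m_i, m_j) must divide a_i - a_j for every pair.
Merge one congruence at a time:
  Start: x ≡ 4 (mod 6).
  Combine with x ≡ 4 (mod 12): gcd(6, 12) = 6; 4 - 4 = 0, which IS divisible by 6, so compatible.
    Write x = 4 + 6·t and substitute into x ≡ 4 (mod 12): 6·t ≡ 4 − 4 = 0 (mod 12).
    Divide the congruence (and modulus) by g = 6: 1·t ≡ 0 (mod 2).
    So t ≡ 0 (mod 2).
    Then x = 4 + 6·0 = 4, valid modulo lcm(6, 12) = 12: x ≡ 4 (mod 12).
  Combine with x ≡ 0 (mod 4): gcd(12, 4) = 4; 0 - 4 = -4, which IS divisible by 4, so compatible.
    Write x = 4 + 12·t and substitute into x ≡ 0 (mod 4): 12·t ≡ 0 − 4 = -4 (mod 4).
    Divide the congruence (and modulus) by g = 4: 3·t ≡ -1 (mod 1).
    Modulo 1 every t works; take t = 0.
    Then x = 4 + 12·0 = 4, valid modulo lcm(12, 4) = 12: x ≡ 4 (mod 12).
Verify: 4 mod 6 = 4, 4 mod 12 = 4, 4 mod 4 = 0.

x ≡ 4 (mod 12).


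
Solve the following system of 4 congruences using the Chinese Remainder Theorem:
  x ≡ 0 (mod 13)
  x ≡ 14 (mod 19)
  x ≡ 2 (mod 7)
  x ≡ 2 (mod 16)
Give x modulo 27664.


Product of moduli M = 13 · 19 · 7 · 16 = 27664.
Merge one congruence at a time:
  Start: x ≡ 0 (mod 13).
  Combine with x ≡ 14 (mod 19); new modulus lcm = 247.
    Write x = 0 + 13·t and substitute into x ≡ 14 (mod 19): 13·t ≡ 14 − 0 = 14 (mod 19).
    The inverse of 13 mod 19 is 3 (since 13·3 = 39 = 2·19 + 1), so t ≡ 3·14 = 42 ≡ 4 (mod 19).
    Then x = 0 + 13·4 = 52, valid modulo lcm(13, 19) = 247: x ≡ 52 (mod 247).
  Combine with x ≡ 2 (mod 7); new modulus lcm = 1729.
    Write x = 52 + 247·t and substitute into x ≡ 2 (mod 7): 247·t ≡ 2 − 52 = -50 (mod 7).
    Reduce coefficients mod 7: 2·t ≡ 6 (mod 7).
    The inverse of 2 mod 7 is 4 (since 2·4 = 8 = 1·7 + 1), so t ≡ 4·6 = 24 ≡ 3 (mod 7).
    Then x = 52 + 247·3 = 793, valid modulo lcm(247, 7) = 1729: x ≡ 793 (mod 1729).
  Combine with x ≡ 2 (mod 16); new modulus lcm = 27664.
    Write x = 793 + 1729·t and substitute into x ≡ 2 (mod 16): 1729·t ≡ 2 − 793 = -791 (mod 16).
    Reduce coefficients mod 16: 1·t ≡ 9 (mod 16).
    So t ≡ 9 (mod 16).
    Then x = 793 + 1729·9 = 16354, valid modulo lcm(1729, 16) = 27664: x ≡ 16354 (mod 27664).
Verify against each original: 16354 mod 13 = 0, 16354 mod 19 = 14, 16354 mod 7 = 2, 16354 mod 16 = 2.

x ≡ 16354 (mod 27664).


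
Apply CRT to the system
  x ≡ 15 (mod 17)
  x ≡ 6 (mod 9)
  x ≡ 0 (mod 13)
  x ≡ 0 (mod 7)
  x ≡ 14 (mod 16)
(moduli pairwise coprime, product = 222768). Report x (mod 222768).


Product of moduli M = 17 · 9 · 13 · 7 · 16 = 222768.
Merge one congruence at a time:
  Start: x ≡ 15 (mod 17).
  Combine with x ≡ 6 (mod 9); new modulus lcm = 153.
    Write x = 15 + 17·t and substitute into x ≡ 6 (mod 9): 17·t ≡ 6 − 15 = -9 (mod 9).
    Reduce coefficients mod 9: 8·t ≡ 0 (mod 9).
    The inverse of 8 mod 9 is 8 (since 8·8 = 64 = 7·9 + 1), so t ≡ 8·0 = 0 ≡ 0 (mod 9).
    Then x = 15 + 17·0 = 15, valid modulo lcm(17, 9) = 153: x ≡ 15 (mod 153).
  Combine with x ≡ 0 (mod 13); new modulus lcm = 1989.
    Write x = 15 + 153·t and substitute into x ≡ 0 (mod 13): 153·t ≡ 0 − 15 = -15 (mod 13).
    Reduce coefficients mod 13: 10·t ≡ 11 (mod 13).
    The inverse of 10 mod 13 is 4 (since 10·4 = 40 = 3·13 + 1), so t ≡ 4·11 = 44 ≡ 5 (mod 13).
    Then x = 15 + 153·5 = 780, valid modulo lcm(153, 13) = 1989: x ≡ 780 (mod 1989).
  Combine with x ≡ 0 (mod 7); new modulus lcm = 13923.
    Write x = 780 + 1989·t and substitute into x ≡ 0 (mod 7): 1989·t ≡ 0 − 780 = -780 (mod 7).
    Reduce coefficients mod 7: 1·t ≡ 4 (mod 7).
    So t ≡ 4 (mod 7).
    Then x = 780 + 1989·4 = 8736, valid modulo lcm(1989, 7) = 13923: x ≡ 8736 (mod 13923).
  Combine with x ≡ 14 (mod 16); new modulus lcm = 222768.
    Write x = 8736 + 13923·t and substitute into x ≡ 14 (mod 16): 13923·t ≡ 14 − 8736 = -8722 (mod 16).
    Reduce coefficients mod 16: 3·t ≡ 14 (mod 16).
    The inverse of 3 mod 16 is 11 (since 3·11 = 33 = 2·16 + 1), so t ≡ 11·14 = 154 ≡ 10 (mod 16).
    Then x = 8736 + 13923·10 = 147966, valid modulo lcm(13923, 16) = 222768: x ≡ 147966 (mod 222768).
Verify against each original: 147966 mod 17 = 15, 147966 mod 9 = 6, 147966 mod 13 = 0, 147966 mod 7 = 0, 147966 mod 16 = 14.

x ≡ 147966 (mod 222768).


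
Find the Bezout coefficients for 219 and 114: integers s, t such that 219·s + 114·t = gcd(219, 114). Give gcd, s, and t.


Euclidean algorithm on (219, 114) — divide until remainder is 0:
  219 = 1 · 114 + 105
  114 = 1 · 105 + 9
  105 = 11 · 9 + 6
  9 = 1 · 6 + 3
  6 = 2 · 3 + 0
gcd(219, 114) = 3.
Track Bezout coefficients alongside the remainders: start with r₀ = 219 = a·1 + b·0 (s = 1, t = 0) and r₁ = 114 = a·0 + b·1 (s = 0, t = 1); each new remainder r_{k+1} = r_{k-1} − q_k·r_k inherits s_{k+1} = s_{k-1} − q_k·s_k, t_{k+1} = t_{k-1} − q_k·t_k, so r_k = a·s_k + b·t_k at every step:
  q = 1: r = 105, s = 1 − 1·0 = 1, t = 0 − 1·1 = -1  (check: 219·1 + 114·(-1) = 105)
  q = 1: r = 9, s = 0 − 1·1 = -1, t = 1 − 1·(-1) = 2  (check: 219·(-1) + 114·2 = 9)
  q = 11: r = 6, s = 1 − 11·(-1) = 12, t = -1 − 11·2 = -23  (check: 219·12 + 114·(-23) = 6)
  q = 1: r = 3, s = -1 − 1·12 = -13, t = 2 − 1·(-23) = 25  (check: 219·(-13) + 114·25 = 3)
The row with r = 3 (the gcd) gives the Bezout coefficients s = -13, t = 25.
Result: 219 · (-13) + 114 · (25) = 3.

gcd(219, 114) = 3; s = -13, t = 25 (check: 219·(-13) + 114·25 = 3).


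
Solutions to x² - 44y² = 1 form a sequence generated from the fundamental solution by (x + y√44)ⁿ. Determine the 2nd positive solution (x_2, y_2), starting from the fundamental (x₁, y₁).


Step 1: Find the fundamental solution (x₁, y₁) of x² - 44y² = 1.
  Expand √44 as a continued fraction. a₀ = ⌊√44⌋ = 6; iterate m_{k+1} = d_k·a_k − m_k, d_{k+1} = (44 − m_{k+1}²)/d_k, a_{k+1} = ⌊(a₀ + m_{k+1})/d_{k+1}⌋ (starting m₀ = 0, d₀ = 1), with convergents p_k = a_k·p_{k-1} + p_{k-2}, q_k = a_k·q_{k-1} + q_{k-2} (p₋₁ = 1, q₋₁ = 0):
  k = 0: a₀ = 6; p₀/q₀ = 6/1; p₀² − 44·q₀² = 36 − 44 = -8.
  k = 1: m = 6, d = 8, a = ⌊(6 + 6)/8⌋ = 1; p/q = (1·6 + 1)/(1·1 + 0) = 7/1; p² − 44·q² = 49 − 44 = 5.
  k = 2: m = 2, d = 5, a = ⌊(6 + 2)/5⌋ = 1; p/q = (1·7 + 6)/(1·1 + 1) = 13/2; p² − 44·q² = 169 − 176 = -7.
  k = 3: m = 3, d = 7, a = ⌊(6 + 3)/7⌋ = 1; p/q = (1·13 + 7)/(1·2 + 1) = 20/3; p² − 44·q² = 400 − 396 = 4.
  k = 4: m = 4, d = 4, a = ⌊(6 + 4)/4⌋ = 2; p/q = (2·20 + 13)/(2·3 + 2) = 53/8; p² − 44·q² = 2809 − 2816 = -7.
  k = 5: m = 4, d = 7, a = ⌊(6 + 4)/7⌋ = 1; p/q = (1·53 + 20)/(1·8 + 3) = 73/11; p² − 44·q² = 5329 − 5324 = 5.
  k = 6: m = 3, d = 5, a = ⌊(6 + 3)/5⌋ = 1; p/q = (1·73 + 53)/(1·11 + 8) = 126/19; p² − 44·q² = 15876 − 15884 = -8.
  k = 7: m = 2, d = 8, a = ⌊(6 + 2)/8⌋ = 1; p/q = (1·126 + 73)/(1·19 + 11) = 199/30; p² − 44·q² = 39601 − 39600 = 1.
  The first convergent with p² − 44·q² = 1 gives the fundamental solution (x₁, y₁) = (199, 30).
Step 2: Apply the recurrence (x_{n+1}, y_{n+1}) = (x₁x_n + 44y₁y_n, x₁y_n + y₁x_n) repeatedly.
  From (x_1, y_1) = (199, 30): x_2 = 199·199 + 44·30·30 = 79201; y_2 = 199·30 + 30·199 = 11940.
Step 3: Verify x_2² - 44·y_2² = 6272798401 - 6272798400 = 1 (should be 1). ✓

(x_1, y_1) = (199, 30); (x_2, y_2) = (79201, 11940).


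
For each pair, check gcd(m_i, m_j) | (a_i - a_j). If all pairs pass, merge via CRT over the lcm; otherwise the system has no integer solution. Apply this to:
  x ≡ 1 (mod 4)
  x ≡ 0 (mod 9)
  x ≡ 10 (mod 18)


Moduli 4, 9, 18 are not pairwise coprime, so CRT works modulo lcm(m_i) when all pairwise compatibility conditions hold.
Pairwise compatibility: gcd(m_i, m_j) must divide a_i - a_j for every pair.
Merge one congruence at a time:
  Start: x ≡ 1 (mod 4).
  Combine with x ≡ 0 (mod 9): gcd(4, 9) = 1; 0 - 1 = -1, which IS divisible by 1, so compatible.
    Write x = 1 + 4·t and substitute into x ≡ 0 (mod 9): 4·t ≡ 0 − 1 = -1 (mod 9).
    Reduce coefficients mod 9: 4·t ≡ 8 (mod 9).
    The inverse of 4 mod 9 is 7 (since 4·7 = 28 = 3·9 + 1), so t ≡ 7·8 = 56 ≡ 2 (mod 9).
    Then x = 1 + 4·2 = 9, valid modulo lcm(4, 9) = 36: x ≡ 9 (mod 36).
  Combine with x ≡ 10 (mod 18): gcd(36, 18) = 18, and 10 - 9 = 1 is NOT divisible by 18.
    ⇒ system is inconsistent (no integer solution).

No solution (the system is inconsistent).


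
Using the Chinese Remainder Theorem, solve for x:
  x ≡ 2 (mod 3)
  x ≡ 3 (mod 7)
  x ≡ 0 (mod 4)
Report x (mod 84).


Moduli 3, 7, 4 are pairwise coprime; by CRT there is a unique solution modulo M = 3 · 7 · 4 = 84.
Solve pairwise, accumulating the modulus:
  Start with x ≡ 2 (mod 3).
  Combine with x ≡ 3 (mod 7): since gcd(3, 7) = 1, we get a unique residue mod 21.
    Write x = 2 + 3·t and substitute into x ≡ 3 (mod 7): 3·t ≡ 3 − 2 = 1 (mod 7).
    The inverse of 3 mod 7 is 5 (since 3·5 = 15 = 2·7 + 1), so t ≡ 5·1 = 5 ≡ 5 (mod 7).
    Then x = 2 + 3·5 = 17, valid modulo lcm(3, 7) = 21: x ≡ 17 (mod 21).
  Combine with x ≡ 0 (mod 4): since gcd(21, 4) = 1, we get a unique residue mod 84.
    Write x = 17 + 21·t and substitute into x ≡ 0 (mod 4): 21·t ≡ 0 − 17 = -17 (mod 4).
    Reduce coefficients mod 4: 1·t ≡ 3 (mod 4).
    So t ≡ 3 (mod 4).
    Then x = 17 + 21·3 = 80, valid modulo lcm(21, 4) = 84: x ≡ 80 (mod 84).
Verify: 80 mod 3 = 2 ✓, 80 mod 7 = 3 ✓, 80 mod 4 = 0 ✓.

x ≡ 80 (mod 84).


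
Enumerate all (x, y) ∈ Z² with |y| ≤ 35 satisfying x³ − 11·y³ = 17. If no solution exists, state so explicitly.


The equation is x³ - 11y³ = 17. For fixed y, x³ = 11·y³ + 17, so a solution requires the RHS to be a perfect cube.
Strategy: iterate y from -35 to 35, compute RHS = 11·y³ + 17, and check whether it is a (positive or negative) perfect cube.
Check small values of y:
  y = 0: RHS = 17 is not a perfect cube.
  y = 1: RHS = 28 is not a perfect cube.
  y = -1: RHS = 6 is not a perfect cube.
  y = 2: RHS = 105 is not a perfect cube.
  y = -2: RHS = -71 is not a perfect cube.
  y = 3: RHS = 314 is not a perfect cube.
  y = -3: RHS = -280 is not a perfect cube.
Continuing the search up to |y| = 35 finds no solutions either.
No (x, y) in the scanned range satisfies the equation.

No integer solutions with |y| ≤ 35.


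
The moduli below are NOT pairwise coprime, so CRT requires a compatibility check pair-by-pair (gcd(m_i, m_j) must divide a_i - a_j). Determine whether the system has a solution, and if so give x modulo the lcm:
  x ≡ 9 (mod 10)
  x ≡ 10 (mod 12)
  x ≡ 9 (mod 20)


Moduli 10, 12, 20 are not pairwise coprime, so CRT works modulo lcm(m_i) when all pairwise compatibility conditions hold.
Pairwise compatibility: gcd(m_i, m_j) must divide a_i - a_j for every pair.
Merge one congruence at a time:
  Start: x ≡ 9 (mod 10).
  Combine with x ≡ 10 (mod 12): gcd(10, 12) = 2, and 10 - 9 = 1 is NOT divisible by 2.
    ⇒ system is inconsistent (no integer solution).

No solution (the system is inconsistent).
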